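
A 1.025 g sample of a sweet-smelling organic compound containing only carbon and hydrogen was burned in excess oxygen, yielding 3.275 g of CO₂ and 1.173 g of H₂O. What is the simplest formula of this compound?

C4H7

mol C = 3.275 g CO₂ ÷ 44.009 g/mol = 0.074417 mol
mol H = 2 × 1.173 g H₂O ÷ 18.015 g/mol = 0.13022 mol
Divide by the smallest (0.074417 mol): C 1.000, H 1.750
Multiplying each by 4 gives whole numbers: C 4.00, H 7.00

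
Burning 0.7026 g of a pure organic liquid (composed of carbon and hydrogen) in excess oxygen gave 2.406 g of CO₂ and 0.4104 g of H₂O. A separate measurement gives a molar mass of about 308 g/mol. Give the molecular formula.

mol C = 2.406 g CO₂ ÷ 44.009 g/mol = 0.054671 mol
mol H = 2 × 0.4104 g H₂O ÷ 18.015 g/mol = 0.045562 mol
Divide by the smallest (0.045562 mol): C 1.200, H 1.000
Multiplying each by 5 gives whole numbers: C 6.00, H 5.00
Empirical formula: C6H5
Empirical-formula mass = 77.11 g/mol; 308 ÷ 77.11 ≈ 4, so the molecular formula is C24H20.

C24H20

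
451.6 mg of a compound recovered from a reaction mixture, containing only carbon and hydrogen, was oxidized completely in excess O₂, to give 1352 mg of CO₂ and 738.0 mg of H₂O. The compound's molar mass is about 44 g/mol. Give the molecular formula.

C3H8

mol C = 1.352 g CO₂ ÷ 44.009 g/mol = 0.030721 mol
mol H = 2 × 0.7380 g H₂O ÷ 18.015 g/mol = 0.081932 mol
Divide by the smallest (0.030721 mol): C 1.000, H 2.667
Multiplying each by 3 gives whole numbers: C 3.00, H 8.00
Empirical formula: C3H8
Empirical-formula mass = 44.10 g/mol; 44 ÷ 44.10 ≈ 1, so the molecular formula is C3H8.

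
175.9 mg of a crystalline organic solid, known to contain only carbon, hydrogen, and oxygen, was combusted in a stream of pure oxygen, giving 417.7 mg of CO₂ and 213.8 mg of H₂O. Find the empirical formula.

C4H10O

mol C = 0.4177 g CO₂ ÷ 44.009 g/mol = 0.0094912 mol
mol H = 2 × 0.2138 g H₂O ÷ 18.015 g/mol = 0.023736 mol
mass O = 0.1759 − (0.11400 + 0.023926) = 0.037975 g → mol O = 0.037975 ÷ 15.999 = 0.0023736 mol
Divide by the smallest (0.0023736 mol): C 3.999, H 10.000, O 1.000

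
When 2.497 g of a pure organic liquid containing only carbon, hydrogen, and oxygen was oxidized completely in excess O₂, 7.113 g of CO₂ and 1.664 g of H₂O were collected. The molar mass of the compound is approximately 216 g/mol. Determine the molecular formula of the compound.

mol C = 7.113 g CO₂ ÷ 44.009 g/mol = 0.16163 mol
mol H = 2 × 1.664 g H₂O ÷ 18.015 g/mol = 0.18473 mol
mass O = 2.497 − (1.9413 + 0.18621) = 0.36950 g → mol O = 0.36950 ÷ 15.999 = 0.023095 mol
Divide by the smallest (0.023095 mol): C 6.998, H 7.999, O 1.000
Empirical formula: C7H8O
Empirical-formula mass = 108.14 g/mol; 216 ÷ 108.14 ≈ 2, so the molecular formula is C14H16O2.

C14H16O2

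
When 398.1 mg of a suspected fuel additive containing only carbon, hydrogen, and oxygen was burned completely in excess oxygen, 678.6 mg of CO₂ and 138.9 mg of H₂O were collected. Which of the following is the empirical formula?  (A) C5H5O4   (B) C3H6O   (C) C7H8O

mol C = 0.6786 g CO₂ ÷ 44.009 g/mol = 0.015420 mol
mol H = 2 × 0.1389 g H₂O ÷ 18.015 g/mol = 0.015420 mol
mass O = 0.3981 − (0.18520 + 0.015544) = 0.19735 g → mol O = 0.19735 ÷ 15.999 = 0.012335 mol
Divide by the smallest (0.012335 mol): C 1.250, H 1.250, O 1.000
Multiplying each by 4 gives whole numbers: C 5.00, H 5.00, O 4.00

(A) C5H5O4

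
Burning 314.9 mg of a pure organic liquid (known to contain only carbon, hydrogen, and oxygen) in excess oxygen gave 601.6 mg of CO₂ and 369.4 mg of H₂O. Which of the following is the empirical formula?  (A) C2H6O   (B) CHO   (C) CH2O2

mol C = 0.6016 g CO₂ ÷ 44.009 g/mol = 0.013670 mol
mol H = 2 × 0.3694 g H₂O ÷ 18.015 g/mol = 0.041010 mol
mass O = 0.3149 − (0.16419 + 0.041338) = 0.10937 g → mol O = 0.10937 ÷ 15.999 = 0.0068362 mol
Divide by the smallest (0.0068362 mol): C 2.000, H 5.999, O 1.000

(A) C2H6O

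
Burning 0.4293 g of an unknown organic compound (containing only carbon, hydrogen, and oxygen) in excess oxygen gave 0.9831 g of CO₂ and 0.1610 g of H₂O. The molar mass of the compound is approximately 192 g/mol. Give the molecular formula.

C10H8O4

mol C = 0.9831 g CO₂ ÷ 44.009 g/mol = 0.022339 mol
mol H = 2 × 0.1610 g H₂O ÷ 18.015 g/mol = 0.017874 mol
mass O = 0.4293 − (0.26831 + 0.018017) = 0.14297 g → mol O = 0.14297 ÷ 15.999 = 0.0089364 mol
Divide by the smallest (0.0089364 mol): C 2.500, H 2.000, O 1.000
Multiplying each by 2 gives whole numbers: C 5.00, H 4.00, O 2.00
Empirical formula: C5H4O2
Empirical-formula mass = 96.08 g/mol; 192 ÷ 96.08 ≈ 2, so the molecular formula is C10H8O4.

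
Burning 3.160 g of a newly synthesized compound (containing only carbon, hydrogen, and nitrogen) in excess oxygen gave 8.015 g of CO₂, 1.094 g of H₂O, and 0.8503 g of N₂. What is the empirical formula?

mol C = 8.015 g CO₂ ÷ 44.009 g/mol = 0.18212 mol
mol H = 2 × 1.094 g H₂O ÷ 18.015 g/mol = 0.12145 mol
mol N = 2 × 0.8503 g N₂ ÷ 28.014 g/mol = 0.060705 mol
Divide by the smallest (0.060705 mol): C 3.000, H 2.001, N 1.000

C3H2N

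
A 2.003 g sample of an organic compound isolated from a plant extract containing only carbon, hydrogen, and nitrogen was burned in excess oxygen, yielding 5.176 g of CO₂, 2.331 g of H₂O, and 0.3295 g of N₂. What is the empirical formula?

C5H11N

mol C = 5.176 g CO₂ ÷ 44.009 g/mol = 0.11761 mol
mol H = 2 × 2.331 g H₂O ÷ 18.015 g/mol = 0.25878 mol
mol N = 2 × 0.3295 g N₂ ÷ 28.014 g/mol = 0.023524 mol
Divide by the smallest (0.023524 mol): C 5.000, H 11.001, N 1.000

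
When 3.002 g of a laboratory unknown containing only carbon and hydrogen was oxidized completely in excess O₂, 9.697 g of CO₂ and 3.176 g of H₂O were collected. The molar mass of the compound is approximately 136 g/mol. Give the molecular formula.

mol C = 9.697 g CO₂ ÷ 44.009 g/mol = 0.22034 mol
mol H = 2 × 3.176 g H₂O ÷ 18.015 g/mol = 0.35260 mol
Divide by the smallest (0.22034 mol): C 1.000, H 1.600
Multiplying each by 5 gives whole numbers: C 5.00, H 8.00
Empirical formula: C5H8
Empirical-formula mass = 68.12 g/mol; 136 ÷ 68.12 ≈ 2, so the molecular formula is C10H16.

C10H16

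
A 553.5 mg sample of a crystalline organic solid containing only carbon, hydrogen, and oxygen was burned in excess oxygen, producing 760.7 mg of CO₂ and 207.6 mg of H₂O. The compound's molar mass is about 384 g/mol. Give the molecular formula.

mol C = 0.7607 g CO₂ ÷ 44.009 g/mol = 0.017285 mol
mol H = 2 × 0.2076 g H₂O ÷ 18.015 g/mol = 0.023047 mol
mass O = 0.5535 − (0.20761 + 0.023232) = 0.32266 g → mol O = 0.32266 ÷ 15.999 = 0.020167 mol
Divide by the smallest (0.017285 mol): C 1.000, H 1.333, O 1.167
Multiplying each by 6 gives whole numbers: C 6.00, H 8.00, O 7.00
Empirical formula: C6H8O7
Empirical-formula mass = 192.12 g/mol; 384 ÷ 192.12 ≈ 2, so the molecular formula is C12H16O14.

C12H16O14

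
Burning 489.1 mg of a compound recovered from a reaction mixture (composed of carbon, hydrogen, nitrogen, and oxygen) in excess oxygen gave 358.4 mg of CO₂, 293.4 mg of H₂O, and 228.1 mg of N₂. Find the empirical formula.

CH4N2O

mol C = 0.3584 g CO₂ ÷ 44.009 g/mol = 0.0081438 mol
mol H = 2 × 0.2934 g H₂O ÷ 18.015 g/mol = 0.032573 mol
mol N = 2 × 0.2281 g N₂ ÷ 28.014 g/mol = 0.016285 mol
mass O = 0.4891 − (0.097815 + 0.032833 + 0.22810) = 0.13035 g → mol O = 0.13035 ÷ 15.999 = 0.0081475 mol
Divide by the smallest (0.0081438 mol): C 1.000, H 4.000, N 2.000, O 1.000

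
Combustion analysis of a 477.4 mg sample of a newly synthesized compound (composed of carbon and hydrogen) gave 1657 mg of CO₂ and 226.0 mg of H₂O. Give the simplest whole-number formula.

C3H2

mol C = 1.657 g CO₂ ÷ 44.009 g/mol = 0.037651 mol
mol H = 2 × 0.2260 g H₂O ÷ 18.015 g/mol = 0.025090 mol
Divide by the smallest (0.025090 mol): C 1.501, H 1.000
Multiplying each by 2 gives whole numbers: C 3.00, H 2.00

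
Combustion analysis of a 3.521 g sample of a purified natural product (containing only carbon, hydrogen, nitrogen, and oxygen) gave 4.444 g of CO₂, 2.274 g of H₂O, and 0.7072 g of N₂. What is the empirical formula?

mol C = 4.444 g CO₂ ÷ 44.009 g/mol = 0.10098 mol
mol H = 2 × 2.274 g H₂O ÷ 18.015 g/mol = 0.25246 mol
mol N = 2 × 0.7072 g N₂ ÷ 28.014 g/mol = 0.050489 mol
mass O = 3.521 − (1.2129 + 0.25448 + 0.70720) = 1.3465 g → mol O = 1.3465 ÷ 15.999 = 0.084159 mol
Divide by the smallest (0.050489 mol): C 2.000, H 5.000, N 1.000, O 1.667
Multiplying each by 3 gives whole numbers: C 6.00, H 15.00, N 3.00, O 5.00

C6H15N3O5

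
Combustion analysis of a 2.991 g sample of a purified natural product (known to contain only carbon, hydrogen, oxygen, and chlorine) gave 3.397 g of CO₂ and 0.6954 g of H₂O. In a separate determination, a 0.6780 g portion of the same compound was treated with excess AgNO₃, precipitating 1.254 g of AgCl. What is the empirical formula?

C2H2ClO

mol C = 3.397 g CO₂ ÷ 44.009 g/mol = 0.077189 mol
mol H = 2 × 0.6954 g H₂O ÷ 18.015 g/mol = 0.077202 mol
From the AgCl data: mol Cl per gram of compound = (1.254 ÷ 143.318) ÷ 0.6780 = 0.012905 mol/g, so in the 2.991 g combustion sample mol Cl = 0.038600 mol
mass O = 2.991 − (0.92711 + 0.077820 + 1.3684) = 0.61771 g → mol O = 0.61771 ÷ 15.999 = 0.038609 mol
Divide by the smallest (0.038600 mol): C 2.000, H 2.000, Cl 1.000, O 1.000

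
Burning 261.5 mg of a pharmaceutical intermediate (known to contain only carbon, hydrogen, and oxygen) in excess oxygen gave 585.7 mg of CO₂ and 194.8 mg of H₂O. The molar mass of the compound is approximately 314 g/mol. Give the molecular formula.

C16H26O6

mol C = 0.5857 g CO₂ ÷ 44.009 g/mol = 0.013309 mol
mol H = 2 × 0.1948 g H₂O ÷ 18.015 g/mol = 0.021626 mol
mass O = 0.2615 − (0.15985 + 0.021799) = 0.079850 g → mol O = 0.079850 ÷ 15.999 = 0.0049910 mol
Divide by the smallest (0.0049910 mol): C 2.667, H 4.333, O 1.000
Multiplying each by 3 gives whole numbers: C 8.00, H 13.00, O 3.00
Empirical formula: C8H13O3
Empirical-formula mass = 157.19 g/mol; 314 ÷ 157.19 ≈ 2, so the molecular formula is C16H26O6.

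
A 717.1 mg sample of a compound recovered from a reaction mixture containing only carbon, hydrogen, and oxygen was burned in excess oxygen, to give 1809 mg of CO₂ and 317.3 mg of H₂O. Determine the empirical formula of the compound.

C7H6O2

mol C = 1.809 g CO₂ ÷ 44.009 g/mol = 0.041105 mol
mol H = 2 × 0.3173 g H₂O ÷ 18.015 g/mol = 0.035226 mol
mass O = 0.7171 − (0.49371 + 0.035508) = 0.18788 g → mol O = 0.18788 ÷ 15.999 = 0.011743 mol
Divide by the smallest (0.011743 mol): C 3.500, H 3.000, O 1.000
Multiplying each by 2 gives whole numbers: C 7.00, H 6.00, O 2.00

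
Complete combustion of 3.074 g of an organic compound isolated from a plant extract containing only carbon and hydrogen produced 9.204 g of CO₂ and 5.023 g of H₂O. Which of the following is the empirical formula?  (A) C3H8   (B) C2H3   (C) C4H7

mol C = 9.204 g CO₂ ÷ 44.009 g/mol = 0.20914 mol
mol H = 2 × 5.023 g H₂O ÷ 18.015 g/mol = 0.55765 mol
Divide by the smallest (0.20914 mol): C 1.000, H 2.666
Multiplying each by 3 gives whole numbers: C 3.00, H 8.00

(A) C3H8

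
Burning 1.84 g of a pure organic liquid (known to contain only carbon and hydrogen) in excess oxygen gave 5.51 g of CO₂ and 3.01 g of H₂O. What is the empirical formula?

C3H8

mol C = 5.51 g CO₂ ÷ 44.009 g/mol = 0.1252 mol
mol H = 2 × 3.01 g H₂O ÷ 18.015 g/mol = 0.3342 mol
Divide by the smallest (0.1252 mol): C 1.000, H 2.669
Multiplying each by 3 gives whole numbers: C 3.00, H 8.01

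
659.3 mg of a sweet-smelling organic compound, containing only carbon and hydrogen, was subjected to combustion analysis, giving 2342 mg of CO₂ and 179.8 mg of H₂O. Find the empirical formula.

C8H3

mol C = 2.342 g CO₂ ÷ 44.009 g/mol = 0.053216 mol
mol H = 2 × 0.1798 g H₂O ÷ 18.015 g/mol = 0.019961 mol
Divide by the smallest (0.019961 mol): C 2.666, H 1.000
Multiplying each by 3 gives whole numbers: C 8.00, H 3.00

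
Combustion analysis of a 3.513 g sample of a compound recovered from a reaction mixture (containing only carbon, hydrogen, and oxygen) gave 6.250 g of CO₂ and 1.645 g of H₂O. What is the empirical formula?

C7H9O5

mol C = 6.250 g CO₂ ÷ 44.009 g/mol = 0.14202 mol
mol H = 2 × 1.645 g H₂O ÷ 18.015 g/mol = 0.18263 mol
mass O = 3.513 − (1.7058 + 0.18409) = 1.6232 g → mol O = 1.6232 ÷ 15.999 = 0.10145 mol
Divide by the smallest (0.10145 mol): C 1.400, H 1.800, O 1.000
Multiplying each by 5 gives whole numbers: C 7.00, H 9.00, O 5.00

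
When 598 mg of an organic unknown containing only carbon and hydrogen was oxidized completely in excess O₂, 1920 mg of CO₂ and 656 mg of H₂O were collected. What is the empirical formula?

C3H5

mol C = 1.92 g CO₂ ÷ 44.009 g/mol = 0.04363 mol
mol H = 2 × 0.656 g H₂O ÷ 18.015 g/mol = 0.07283 mol
Divide by the smallest (0.04363 mol): C 1.000, H 1.669
Multiplying each by 3 gives whole numbers: C 3.00, H 5.01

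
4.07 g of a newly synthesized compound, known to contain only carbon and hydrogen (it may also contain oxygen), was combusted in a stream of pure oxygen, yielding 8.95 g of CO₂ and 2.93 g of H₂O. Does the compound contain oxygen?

yes

mol C = 8.95 g CO₂ ÷ 44.009 g/mol = 0.2034 mol
mol H = 2 × 2.93 g H₂O ÷ 18.015 g/mol = 0.3253 mol
C and H account for only 2.771 g of the 4.07 g sample; the remaining 1.299 g must be oxygen.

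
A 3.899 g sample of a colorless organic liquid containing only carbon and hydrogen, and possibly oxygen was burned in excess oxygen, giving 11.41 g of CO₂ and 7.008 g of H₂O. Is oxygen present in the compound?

mol C = 11.41 g CO₂ ÷ 44.009 g/mol = 0.25927 mol
mol H = 2 × 7.008 g H₂O ÷ 18.015 g/mol = 0.77802 mol
C and H together account for 3.8983 g — essentially the entire 3.899 g sample — so the compound contains no oxygen.

no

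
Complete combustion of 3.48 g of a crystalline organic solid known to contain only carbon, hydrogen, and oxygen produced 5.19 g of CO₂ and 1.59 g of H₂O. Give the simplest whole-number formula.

mol C = 5.19 g CO₂ ÷ 44.009 g/mol = 0.1179 mol
mol H = 2 × 1.59 g H₂O ÷ 18.015 g/mol = 0.1765 mol
mass O = 3.48 − (1.416 + 0.1779) = 1.886 g → mol O = 1.886 ÷ 15.999 = 0.1179 mol
Divide by the smallest (0.1179 mol): C 1.001, H 1.498, O 1.000
Multiplying each by 2 gives whole numbers: C 2.00, H 3.00, O 2.00

C2H3O2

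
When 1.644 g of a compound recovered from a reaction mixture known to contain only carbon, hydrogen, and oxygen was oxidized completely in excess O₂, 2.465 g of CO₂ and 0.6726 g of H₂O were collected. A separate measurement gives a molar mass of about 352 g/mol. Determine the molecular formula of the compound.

C12H16O12

mol C = 2.465 g CO₂ ÷ 44.009 g/mol = 0.056011 mol
mol H = 2 × 0.6726 g H₂O ÷ 18.015 g/mol = 0.074671 mol
mass O = 1.644 − (0.67275 + 0.075268) = 0.89598 g → mol O = 0.89598 ÷ 15.999 = 0.056002 mol
Divide by the smallest (0.056002 mol): C 1.000, H 1.333, O 1.000
Multiplying each by 3 gives whole numbers: C 3.00, H 4.00, O 3.00
Empirical formula: C3H4O3
Empirical-formula mass = 88.06 g/mol; 352 ÷ 88.06 ≈ 4, so the molecular formula is C12H16O12.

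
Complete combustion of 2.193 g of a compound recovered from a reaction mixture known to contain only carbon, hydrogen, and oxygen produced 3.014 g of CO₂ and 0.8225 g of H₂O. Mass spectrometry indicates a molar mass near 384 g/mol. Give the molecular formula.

C12H16O14

mol C = 3.014 g CO₂ ÷ 44.009 g/mol = 0.068486 mol
mol H = 2 × 0.8225 g H₂O ÷ 18.015 g/mol = 0.091313 mol
mass O = 2.193 − (0.82259 + 0.092043) = 1.2784 g → mol O = 1.2784 ÷ 15.999 = 0.079903 mol
Divide by the smallest (0.068486 mol): C 1.000, H 1.333, O 1.167
Multiplying each by 6 gives whole numbers: C 6.00, H 8.00, O 7.00
Empirical formula: C6H8O7
Empirical-formula mass = 192.12 g/mol; 384 ÷ 192.12 ≈ 2, so the molecular formula is C12H16O14.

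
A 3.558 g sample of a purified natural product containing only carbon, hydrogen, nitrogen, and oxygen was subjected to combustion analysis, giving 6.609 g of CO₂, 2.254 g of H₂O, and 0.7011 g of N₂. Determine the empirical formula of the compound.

mol C = 6.609 g CO₂ ÷ 44.009 g/mol = 0.15017 mol
mol H = 2 × 2.254 g H₂O ÷ 18.015 g/mol = 0.25024 mol
mol N = 2 × 0.7011 g N₂ ÷ 28.014 g/mol = 0.050054 mol
mass O = 3.558 − (1.8037 + 0.25224 + 0.70110) = 0.80092 g → mol O = 0.80092 ÷ 15.999 = 0.050061 mol
Divide by the smallest (0.050054 mol): C 3.000, H 4.999, N 1.000, O 1.000

C3H5NO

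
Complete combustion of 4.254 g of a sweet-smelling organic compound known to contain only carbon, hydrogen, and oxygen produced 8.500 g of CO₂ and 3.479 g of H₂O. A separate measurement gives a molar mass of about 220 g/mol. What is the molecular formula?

mol C = 8.500 g CO₂ ÷ 44.009 g/mol = 0.19314 mol
mol H = 2 × 3.479 g H₂O ÷ 18.015 g/mol = 0.38623 mol
mass O = 4.254 − (2.3198 + 0.38932) = 1.5448 g → mol O = 1.5448 ÷ 15.999 = 0.096559 mol
Divide by the smallest (0.096559 mol): C 2.000, H 4.000, O 1.000
Empirical formula: C2H4O
Empirical-formula mass = 44.05 g/mol; 220 ÷ 44.05 ≈ 5, so the molecular formula is C10H20O5.

C10H20O5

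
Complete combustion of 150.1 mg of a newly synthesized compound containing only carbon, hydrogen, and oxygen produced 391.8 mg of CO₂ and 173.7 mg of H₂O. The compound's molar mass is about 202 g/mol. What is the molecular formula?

C12H26O2

mol C = 0.3918 g CO₂ ÷ 44.009 g/mol = 0.0089027 mol
mol H = 2 × 0.1737 g H₂O ÷ 18.015 g/mol = 0.019284 mol
mass O = 0.1501 − (0.10693 + 0.019438) = 0.023731 g → mol O = 0.023731 ÷ 15.999 = 0.0014833 mol
Divide by the smallest (0.0014833 mol): C 6.002, H 13.001, O 1.000
Empirical formula: C6H13O
Empirical-formula mass = 101.17 g/mol; 202 ÷ 101.17 ≈ 2, so the molecular formula is C12H26O2.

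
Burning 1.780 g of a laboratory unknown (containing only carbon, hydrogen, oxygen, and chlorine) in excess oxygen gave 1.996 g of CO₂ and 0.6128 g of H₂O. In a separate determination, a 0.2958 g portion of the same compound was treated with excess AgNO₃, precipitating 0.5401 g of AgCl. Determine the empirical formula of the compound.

mol C = 1.996 g CO₂ ÷ 44.009 g/mol = 0.045354 mol
mol H = 2 × 0.6128 g H₂O ÷ 18.015 g/mol = 0.068032 mol
From the AgCl data: mol Cl per gram of compound = (0.5401 ÷ 143.318) ÷ 0.2958 = 0.012740 mol/g, so in the 1.780 g combustion sample mol Cl = 0.022678 mol
mass O = 1.780 − (0.54475 + 0.068576 + 0.80392) = 0.36275 g → mol O = 0.36275 ÷ 15.999 = 0.022674 mol
Divide by the smallest (0.022674 mol): C 2.000, H 3.001, Cl 1.000, O 1.000

C2H3ClO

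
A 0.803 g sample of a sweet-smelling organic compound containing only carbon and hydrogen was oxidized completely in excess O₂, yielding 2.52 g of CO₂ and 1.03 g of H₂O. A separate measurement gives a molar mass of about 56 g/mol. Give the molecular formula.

mol C = 2.52 g CO₂ ÷ 44.009 g/mol = 0.05726 mol
mol H = 2 × 1.03 g H₂O ÷ 18.015 g/mol = 0.1143 mol
Divide by the smallest (0.05726 mol): C 1.000, H 1.997
Empirical formula: CH2
Empirical-formula mass = 14.03 g/mol; 56 ÷ 14.03 ≈ 4, so the molecular formula is C4H8.

C4H8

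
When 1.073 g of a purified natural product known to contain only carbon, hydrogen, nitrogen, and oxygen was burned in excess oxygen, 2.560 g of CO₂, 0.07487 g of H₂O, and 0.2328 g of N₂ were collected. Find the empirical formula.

C7HN2O

mol C = 2.560 g CO₂ ÷ 44.009 g/mol = 0.058170 mol
mol H = 2 × 0.07487 g H₂O ÷ 18.015 g/mol = 0.0083120 mol
mol N = 2 × 0.2328 g N₂ ÷ 28.014 g/mol = 0.016620 mol
mass O = 1.073 − (0.69868 + 0.0083785 + 0.23280) = 0.13314 g → mol O = 0.13314 ÷ 15.999 = 0.0083219 mol
Divide by the smallest (0.0083120 mol): C 6.998, H 1.000, N 2.000, O 1.001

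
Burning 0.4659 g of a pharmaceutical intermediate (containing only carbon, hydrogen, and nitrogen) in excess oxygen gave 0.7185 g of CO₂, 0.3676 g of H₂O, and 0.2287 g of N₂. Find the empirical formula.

mol C = 0.7185 g CO₂ ÷ 44.009 g/mol = 0.016326 mol
mol H = 2 × 0.3676 g H₂O ÷ 18.015 g/mol = 0.040810 mol
mol N = 2 × 0.2287 g N₂ ÷ 28.014 g/mol = 0.016328 mol
Divide by the smallest (0.016326 mol): C 1.000, H 2.500, N 1.000
Multiplying each by 2 gives whole numbers: C 2.00, H 5.00, N 2.00

C2H5N2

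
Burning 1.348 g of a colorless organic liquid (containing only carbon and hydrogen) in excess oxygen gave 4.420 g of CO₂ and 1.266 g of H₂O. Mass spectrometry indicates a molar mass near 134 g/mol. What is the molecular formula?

mol C = 4.420 g CO₂ ÷ 44.009 g/mol = 0.10043 mol
mol H = 2 × 1.266 g H₂O ÷ 18.015 g/mol = 0.14055 mol
Divide by the smallest (0.10043 mol): C 1.000, H 1.399
Multiplying each by 5 gives whole numbers: C 5.00, H 7.00
Empirical formula: C5H7
Empirical-formula mass = 67.11 g/mol; 134 ÷ 67.11 ≈ 2, so the molecular formula is C10H14.

C10H14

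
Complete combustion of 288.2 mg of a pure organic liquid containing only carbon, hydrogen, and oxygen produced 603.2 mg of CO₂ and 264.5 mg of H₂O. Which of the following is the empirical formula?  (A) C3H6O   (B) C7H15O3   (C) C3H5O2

mol C = 0.6032 g CO₂ ÷ 44.009 g/mol = 0.013706 mol
mol H = 2 × 0.2645 g H₂O ÷ 18.015 g/mol = 0.029364 mol
mass O = 0.2882 − (0.16463 + 0.029599) = 0.093974 g → mol O = 0.093974 ÷ 15.999 = 0.0058738 mol
Divide by the smallest (0.0058738 mol): C 2.333, H 4.999, O 1.000
Multiplying each by 3 gives whole numbers: C 7.00, H 15.00, O 3.00

(B) C7H15O3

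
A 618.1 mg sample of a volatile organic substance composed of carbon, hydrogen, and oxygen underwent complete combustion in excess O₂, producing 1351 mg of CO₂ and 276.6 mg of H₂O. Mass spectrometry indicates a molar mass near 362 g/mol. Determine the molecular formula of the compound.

mol C = 1.351 g CO₂ ÷ 44.009 g/mol = 0.030698 mol
mol H = 2 × 0.2766 g H₂O ÷ 18.015 g/mol = 0.030708 mol
mass O = 0.6181 − (0.36872 + 0.030953) = 0.21843 g → mol O = 0.21843 ÷ 15.999 = 0.013653 mol
Divide by the smallest (0.013653 mol): C 2.249, H 2.249, O 1.000
Multiplying each by 4 gives whole numbers: C 8.99, H 9.00, O 4.00
Empirical formula: C9H9O4
Empirical-formula mass = 181.17 g/mol; 362 ÷ 181.17 ≈ 2, so the molecular formula is C18H18O8.

C18H18O8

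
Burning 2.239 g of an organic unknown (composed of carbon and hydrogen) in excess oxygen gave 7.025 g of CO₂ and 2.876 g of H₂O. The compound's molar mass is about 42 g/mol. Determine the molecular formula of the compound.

mol C = 7.025 g CO₂ ÷ 44.009 g/mol = 0.15963 mol
mol H = 2 × 2.876 g H₂O ÷ 18.015 g/mol = 0.31929 mol
Divide by the smallest (0.15963 mol): C 1.000, H 2.000
Empirical formula: CH2
Empirical-formula mass = 14.03 g/mol; 42 ÷ 14.03 ≈ 3, so the molecular formula is C3H6.

C3H6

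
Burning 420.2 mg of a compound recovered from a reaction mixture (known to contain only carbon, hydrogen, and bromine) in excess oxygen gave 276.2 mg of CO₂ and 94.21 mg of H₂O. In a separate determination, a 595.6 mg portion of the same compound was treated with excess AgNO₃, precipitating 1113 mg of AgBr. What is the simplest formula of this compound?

C3H5Br2

mol C = 0.2762 g CO₂ ÷ 44.009 g/mol = 0.0062760 mol
mol H = 2 × 0.09421 g H₂O ÷ 18.015 g/mol = 0.010459 mol
From the AgBr data: mol Br per gram of compound = (1.113 ÷ 187.772) ÷ 0.5956 = 0.0099520 mol/g, so in the 0.4202 g combustion sample mol Br = 0.0041818 mol
Divide by the smallest (0.0041818 mol): C 1.501, H 2.501, Br 1.000
Multiplying each by 2 gives whole numbers: C 3.00, H 5.00, Br 2.00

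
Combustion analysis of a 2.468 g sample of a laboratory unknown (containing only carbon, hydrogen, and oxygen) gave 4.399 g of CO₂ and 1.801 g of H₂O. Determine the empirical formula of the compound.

C3H6O2

mol C = 4.399 g CO₂ ÷ 44.009 g/mol = 0.099957 mol
mol H = 2 × 1.801 g H₂O ÷ 18.015 g/mol = 0.19994 mol
mass O = 2.468 − (1.2006 + 0.20154) = 1.0659 g → mol O = 1.0659 ÷ 15.999 = 0.066621 mol
Divide by the smallest (0.066621 mol): C 1.500, H 3.001, O 1.000
Multiplying each by 2 gives whole numbers: C 3.00, H 6.00, O 2.00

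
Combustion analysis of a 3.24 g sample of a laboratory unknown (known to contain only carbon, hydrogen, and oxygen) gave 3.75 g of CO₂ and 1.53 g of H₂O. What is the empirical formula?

mol C = 3.75 g CO₂ ÷ 44.009 g/mol = 0.08521 mol
mol H = 2 × 1.53 g H₂O ÷ 18.015 g/mol = 0.1699 mol
mass O = 3.24 − (1.023 + 0.1712) = 2.045 g → mol O = 2.045 ÷ 15.999 = 0.1278 mol
Divide by the smallest (0.08521 mol): C 1.000, H 1.993, O 1.500
Multiplying each by 2 gives whole numbers: C 2.00, H 3.99, O 3.00

C2H4O3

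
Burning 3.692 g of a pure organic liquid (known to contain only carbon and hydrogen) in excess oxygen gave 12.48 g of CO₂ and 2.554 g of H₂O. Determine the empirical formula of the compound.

mol C = 12.48 g CO₂ ÷ 44.009 g/mol = 0.28358 mol
mol H = 2 × 2.554 g H₂O ÷ 18.015 g/mol = 0.28354 mol
Divide by the smallest (0.28354 mol): C 1.000, H 1.000

CH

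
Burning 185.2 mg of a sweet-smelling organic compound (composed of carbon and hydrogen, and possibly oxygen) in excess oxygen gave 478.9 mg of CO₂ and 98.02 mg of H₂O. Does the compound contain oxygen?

yes

mol C = 0.4789 g CO₂ ÷ 44.009 g/mol = 0.010882 mol
mol H = 2 × 0.09802 g H₂O ÷ 18.015 g/mol = 0.010882 mol
C and H account for only 0.14167 g of the 0.1852 g sample; the remaining 0.043529 g must be oxygen.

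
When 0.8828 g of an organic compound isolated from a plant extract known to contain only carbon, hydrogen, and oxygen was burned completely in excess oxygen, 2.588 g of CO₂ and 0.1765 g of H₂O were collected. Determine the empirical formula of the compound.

C6H2O

mol C = 2.588 g CO₂ ÷ 44.009 g/mol = 0.058806 mol
mol H = 2 × 0.1765 g H₂O ÷ 18.015 g/mol = 0.019595 mol
mass O = 0.8828 − (0.70632 + 0.019752) = 0.15673 g → mol O = 0.15673 ÷ 15.999 = 0.0097961 mol
Divide by the smallest (0.0097961 mol): C 6.003, H 2.000, O 1.000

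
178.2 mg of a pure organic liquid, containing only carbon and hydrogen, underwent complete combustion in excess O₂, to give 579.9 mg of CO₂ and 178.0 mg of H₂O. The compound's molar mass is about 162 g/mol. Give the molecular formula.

C12H18

mol C = 0.5799 g CO₂ ÷ 44.009 g/mol = 0.013177 mol
mol H = 2 × 0.1780 g H₂O ÷ 18.015 g/mol = 0.019761 mol
Divide by the smallest (0.013177 mol): C 1.000, H 1.500
Multiplying each by 2 gives whole numbers: C 2.00, H 3.00
Empirical formula: C2H3
Empirical-formula mass = 27.05 g/mol; 162 ÷ 27.05 ≈ 6, so the molecular formula is C12H18.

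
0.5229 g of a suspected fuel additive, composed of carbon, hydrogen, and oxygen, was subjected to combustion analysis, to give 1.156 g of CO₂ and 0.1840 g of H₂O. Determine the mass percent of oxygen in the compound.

mol C = 1.156 g CO₂ ÷ 44.009 g/mol = 0.026267 mol
mol H = 2 × 0.1840 g H₂O ÷ 18.015 g/mol = 0.020427 mol
mass O = 0.5229 − (0.31550 + 0.020591) = 0.18681 g → mol O = 0.18681 ÷ 15.999 = 0.011676 mol
mass % O = 0.18681 g ÷ 0.5229 g × 100%

35.73%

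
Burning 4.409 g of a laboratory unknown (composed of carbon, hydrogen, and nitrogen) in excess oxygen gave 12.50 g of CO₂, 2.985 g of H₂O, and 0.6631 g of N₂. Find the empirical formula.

mol C = 12.50 g CO₂ ÷ 44.009 g/mol = 0.28403 mol
mol H = 2 × 2.985 g H₂O ÷ 18.015 g/mol = 0.33139 mol
mol N = 2 × 0.6631 g N₂ ÷ 28.014 g/mol = 0.047341 mol
Divide by the smallest (0.047341 mol): C 6.000, H 7.000, N 1.000

C6H7N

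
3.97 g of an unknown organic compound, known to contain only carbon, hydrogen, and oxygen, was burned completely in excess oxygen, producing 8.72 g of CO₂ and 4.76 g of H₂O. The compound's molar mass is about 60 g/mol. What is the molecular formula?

mol C = 8.72 g CO₂ ÷ 44.009 g/mol = 0.1981 mol
mol H = 2 × 4.76 g H₂O ÷ 18.015 g/mol = 0.5284 mol
mass O = 3.97 − (2.380 + 0.5327) = 1.057 g → mol O = 1.057 ÷ 15.999 = 0.06609 mol
Divide by the smallest (0.06609 mol): C 2.998, H 7.995, O 1.000
Empirical formula: C3H8O
Empirical-formula mass = 60.10 g/mol; 60 ÷ 60.10 ≈ 1, so the molecular formula is C3H8O.

C3H8O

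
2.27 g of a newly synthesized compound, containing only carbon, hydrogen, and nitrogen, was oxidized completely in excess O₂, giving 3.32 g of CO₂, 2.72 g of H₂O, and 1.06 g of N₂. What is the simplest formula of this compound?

mol C = 3.32 g CO₂ ÷ 44.009 g/mol = 0.07544 mol
mol H = 2 × 2.72 g H₂O ÷ 18.015 g/mol = 0.3020 mol
mol N = 2 × 1.06 g N₂ ÷ 28.014 g/mol = 0.07568 mol
Divide by the smallest (0.07544 mol): C 1.000, H 4.003, N 1.003

CH4N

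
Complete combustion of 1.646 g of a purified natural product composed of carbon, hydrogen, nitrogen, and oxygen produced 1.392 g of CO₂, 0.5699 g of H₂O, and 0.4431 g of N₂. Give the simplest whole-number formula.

C2H4N2O3

mol C = 1.392 g CO₂ ÷ 44.009 g/mol = 0.031630 mol
mol H = 2 × 0.5699 g H₂O ÷ 18.015 g/mol = 0.063269 mol
mol N = 2 × 0.4431 g N₂ ÷ 28.014 g/mol = 0.031634 mol
mass O = 1.646 − (0.37991 + 0.063776 + 0.44310) = 0.75922 g → mol O = 0.75922 ÷ 15.999 = 0.047454 mol
Divide by the smallest (0.031630 mol): C 1.000, H 2.000, N 1.000, O 1.500
Multiplying each by 2 gives whole numbers: C 2.00, H 4.00, N 2.00, O 3.00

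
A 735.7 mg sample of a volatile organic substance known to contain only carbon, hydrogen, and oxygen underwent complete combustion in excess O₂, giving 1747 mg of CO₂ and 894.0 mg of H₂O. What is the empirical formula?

mol C = 1.747 g CO₂ ÷ 44.009 g/mol = 0.039696 mol
mol H = 2 × 0.8940 g H₂O ÷ 18.015 g/mol = 0.099251 mol
mass O = 0.7357 − (0.47679 + 0.10004) = 0.15886 g → mol O = 0.15886 ÷ 15.999 = 0.0099295 mol
Divide by the smallest (0.0099295 mol): C 3.998, H 9.996, O 1.000

C4H10O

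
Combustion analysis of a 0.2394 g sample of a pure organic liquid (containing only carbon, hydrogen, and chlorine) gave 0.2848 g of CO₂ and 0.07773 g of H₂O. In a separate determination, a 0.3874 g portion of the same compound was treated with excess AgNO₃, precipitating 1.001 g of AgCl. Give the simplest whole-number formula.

mol C = 0.2848 g CO₂ ÷ 44.009 g/mol = 0.0064714 mol
mol H = 2 × 0.07773 g H₂O ÷ 18.015 g/mol = 0.0086295 mol
From the AgCl data: mol Cl per gram of compound = (1.001 ÷ 143.318) ÷ 0.3874 = 0.018029 mol/g, so in the 0.2394 g combustion sample mol Cl = 0.0043162 mol
Divide by the smallest (0.0043162 mol): C 1.499, H 1.999, Cl 1.000
Multiplying each by 2 gives whole numbers: C 3.00, H 4.00, Cl 2.00

C3H4Cl2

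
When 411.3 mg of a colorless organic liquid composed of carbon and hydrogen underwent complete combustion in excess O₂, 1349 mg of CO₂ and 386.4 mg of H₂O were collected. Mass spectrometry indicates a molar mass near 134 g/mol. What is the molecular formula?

C10H14

mol C = 1.349 g CO₂ ÷ 44.009 g/mol = 0.030653 mol
mol H = 2 × 0.3864 g H₂O ÷ 18.015 g/mol = 0.042898 mol
Divide by the smallest (0.030653 mol): C 1.000, H 1.399
Multiplying each by 5 gives whole numbers: C 5.00, H 7.00
Empirical formula: C5H7
Empirical-formula mass = 67.11 g/mol; 134 ÷ 67.11 ≈ 2, so the molecular formula is C10H14.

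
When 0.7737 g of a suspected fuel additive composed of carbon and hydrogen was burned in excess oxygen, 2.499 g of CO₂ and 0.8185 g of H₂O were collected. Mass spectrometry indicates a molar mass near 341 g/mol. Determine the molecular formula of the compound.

mol C = 2.499 g CO₂ ÷ 44.009 g/mol = 0.056784 mol
mol H = 2 × 0.8185 g H₂O ÷ 18.015 g/mol = 0.090869 mol
Divide by the smallest (0.056784 mol): C 1.000, H 1.600
Multiplying each by 5 gives whole numbers: C 5.00, H 8.00
Empirical formula: C5H8
Empirical-formula mass = 68.12 g/mol; 341 ÷ 68.12 ≈ 5, so the molecular formula is C25H40.

C25H40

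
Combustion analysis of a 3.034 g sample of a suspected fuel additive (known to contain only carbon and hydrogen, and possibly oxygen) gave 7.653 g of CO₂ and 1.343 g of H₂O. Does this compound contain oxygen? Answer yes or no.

yes

mol C = 7.653 g CO₂ ÷ 44.009 g/mol = 0.17390 mol
mol H = 2 × 1.343 g H₂O ÷ 18.015 g/mol = 0.14910 mol
C and H account for only 2.2390 g of the 3.034 g sample; the remaining 0.79504 g must be oxygen.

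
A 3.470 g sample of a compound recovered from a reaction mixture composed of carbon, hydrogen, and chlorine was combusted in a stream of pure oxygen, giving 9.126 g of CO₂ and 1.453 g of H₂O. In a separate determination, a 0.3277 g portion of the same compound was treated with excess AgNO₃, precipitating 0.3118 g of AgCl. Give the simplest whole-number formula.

mol C = 9.126 g CO₂ ÷ 44.009 g/mol = 0.20737 mol
mol H = 2 × 1.453 g H₂O ÷ 18.015 g/mol = 0.16131 mol
From the AgCl data: mol Cl per gram of compound = (0.3118 ÷ 143.318) ÷ 0.3277 = 0.0066389 mol/g, so in the 3.470 g combustion sample mol Cl = 0.023037 mol
Divide by the smallest (0.023037 mol): C 9.001, H 7.002, Cl 1.000

C9H7Cl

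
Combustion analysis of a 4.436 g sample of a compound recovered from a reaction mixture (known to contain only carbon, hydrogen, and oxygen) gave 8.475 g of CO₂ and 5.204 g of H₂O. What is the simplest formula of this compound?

mol C = 8.475 g CO₂ ÷ 44.009 g/mol = 0.19257 mol
mol H = 2 × 5.204 g H₂O ÷ 18.015 g/mol = 0.57774 mol
mass O = 4.436 − (2.3130 + 0.58236) = 1.5406 g → mol O = 1.5406 ÷ 15.999 = 0.096295 mol
Divide by the smallest (0.096295 mol): C 2.000, H 6.000, O 1.000

C2H6O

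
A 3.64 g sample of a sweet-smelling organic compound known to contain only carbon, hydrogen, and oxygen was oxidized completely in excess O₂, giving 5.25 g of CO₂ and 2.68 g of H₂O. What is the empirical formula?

C2H5O2

mol C = 5.25 g CO₂ ÷ 44.009 g/mol = 0.1193 mol
mol H = 2 × 2.68 g H₂O ÷ 18.015 g/mol = 0.2975 mol
mass O = 3.64 − (1.433 + 0.2999) = 1.907 g → mol O = 1.907 ÷ 15.999 = 0.1192 mol
Divide by the smallest (0.1192 mol): C 1.001, H 2.496, O 1.000
Multiplying each by 2 gives whole numbers: C 2.00, H 4.99, O 2.00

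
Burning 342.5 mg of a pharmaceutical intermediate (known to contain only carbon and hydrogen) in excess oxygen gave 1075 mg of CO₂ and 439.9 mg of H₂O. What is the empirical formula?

CH2

mol C = 1.075 g CO₂ ÷ 44.009 g/mol = 0.024427 mol
mol H = 2 × 0.4399 g H₂O ÷ 18.015 g/mol = 0.048837 mol
Divide by the smallest (0.024427 mol): C 1.000, H 1.999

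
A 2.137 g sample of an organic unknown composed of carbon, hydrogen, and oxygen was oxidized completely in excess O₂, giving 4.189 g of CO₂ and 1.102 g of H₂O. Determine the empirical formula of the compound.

C7H9O4

mol C = 4.189 g CO₂ ÷ 44.009 g/mol = 0.095185 mol
mol H = 2 × 1.102 g H₂O ÷ 18.015 g/mol = 0.12234 mol
mass O = 2.137 − (1.1433 + 0.12332) = 0.87041 g → mol O = 0.87041 ÷ 15.999 = 0.054404 mol
Divide by the smallest (0.054404 mol): C 1.750, H 2.249, O 1.000
Multiplying each by 4 gives whole numbers: C 7.00, H 9.00, O 4.00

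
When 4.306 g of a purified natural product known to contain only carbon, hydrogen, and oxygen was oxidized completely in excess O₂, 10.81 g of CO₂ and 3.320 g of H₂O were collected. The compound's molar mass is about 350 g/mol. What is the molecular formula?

mol C = 10.81 g CO₂ ÷ 44.009 g/mol = 0.24563 mol
mol H = 2 × 3.320 g H₂O ÷ 18.015 g/mol = 0.36858 mol
mass O = 4.306 − (2.9503 + 0.37153) = 0.98419 g → mol O = 0.98419 ÷ 15.999 = 0.061516 mol
Divide by the smallest (0.061516 mol): C 3.993, H 5.992, O 1.000
Empirical formula: C4H6O
Empirical-formula mass = 70.09 g/mol; 350 ÷ 70.09 ≈ 5, so the molecular formula is C20H30O5.

C20H30O5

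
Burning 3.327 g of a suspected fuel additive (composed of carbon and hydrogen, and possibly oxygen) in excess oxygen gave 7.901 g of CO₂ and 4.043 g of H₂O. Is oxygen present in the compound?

yes

mol C = 7.901 g CO₂ ÷ 44.009 g/mol = 0.17953 mol
mol H = 2 × 4.043 g H₂O ÷ 18.015 g/mol = 0.44885 mol
C and H account for only 2.6088 g of the 3.327 g sample; the remaining 0.71821 g must be oxygen.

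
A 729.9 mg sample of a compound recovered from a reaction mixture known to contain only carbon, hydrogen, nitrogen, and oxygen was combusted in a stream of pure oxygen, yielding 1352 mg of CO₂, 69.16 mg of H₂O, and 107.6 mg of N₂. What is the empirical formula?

C4HNO2

mol C = 1.352 g CO₂ ÷ 44.009 g/mol = 0.030721 mol
mol H = 2 × 0.06916 g H₂O ÷ 18.015 g/mol = 0.0076780 mol
mol N = 2 × 0.1076 g N₂ ÷ 28.014 g/mol = 0.0076819 mol
mass O = 0.7299 − (0.36899 + 0.0077395 + 0.10760) = 0.24557 g → mol O = 0.24557 ÷ 15.999 = 0.015349 mol
Divide by the smallest (0.0076780 mol): C 4.001, H 1.000, N 1.000, O 1.999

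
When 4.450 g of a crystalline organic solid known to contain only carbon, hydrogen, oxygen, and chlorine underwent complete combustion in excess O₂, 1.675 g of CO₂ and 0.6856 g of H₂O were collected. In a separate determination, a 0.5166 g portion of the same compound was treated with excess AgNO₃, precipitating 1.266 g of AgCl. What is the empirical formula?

mol C = 1.675 g CO₂ ÷ 44.009 g/mol = 0.038060 mol
mol H = 2 × 0.6856 g H₂O ÷ 18.015 g/mol = 0.076114 mol
From the AgCl data: mol Cl per gram of compound = (1.266 ÷ 143.318) ÷ 0.5166 = 0.017099 mol/g, so in the 4.450 g combustion sample mol Cl = 0.076092 mol
mass O = 4.450 − (0.45714 + 0.076723 + 2.6975) = 1.2187 g → mol O = 1.2187 ÷ 15.999 = 0.076172 mol
Divide by the smallest (0.038060 mol): C 1.000, H 2.000, Cl 1.999, O 2.001

CH2Cl2O2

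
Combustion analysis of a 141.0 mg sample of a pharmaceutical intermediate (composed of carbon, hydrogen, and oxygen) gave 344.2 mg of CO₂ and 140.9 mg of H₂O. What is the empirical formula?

C4H8O

mol C = 0.3442 g CO₂ ÷ 44.009 g/mol = 0.0078211 mol
mol H = 2 × 0.1409 g H₂O ÷ 18.015 g/mol = 0.015643 mol
mass O = 0.1410 − (0.093940 + 0.015768) = 0.031293 g → mol O = 0.031293 ÷ 15.999 = 0.0019559 mol
Divide by the smallest (0.0019559 mol): C 3.999, H 7.998, O 1.000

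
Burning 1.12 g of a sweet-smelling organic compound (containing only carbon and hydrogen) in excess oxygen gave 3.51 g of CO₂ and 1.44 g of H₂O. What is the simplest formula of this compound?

CH2

mol C = 3.51 g CO₂ ÷ 44.009 g/mol = 0.07976 mol
mol H = 2 × 1.44 g H₂O ÷ 18.015 g/mol = 0.1599 mol
Divide by the smallest (0.07976 mol): C 1.000, H 2.004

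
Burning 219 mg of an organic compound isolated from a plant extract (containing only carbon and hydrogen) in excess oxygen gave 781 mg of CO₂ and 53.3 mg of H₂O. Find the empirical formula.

C3H

mol C = 0.781 g CO₂ ÷ 44.009 g/mol = 0.01775 mol
mol H = 2 × 0.0533 g H₂O ÷ 18.015 g/mol = 0.005917 mol
Divide by the smallest (0.005917 mol): C 2.999, H 1.000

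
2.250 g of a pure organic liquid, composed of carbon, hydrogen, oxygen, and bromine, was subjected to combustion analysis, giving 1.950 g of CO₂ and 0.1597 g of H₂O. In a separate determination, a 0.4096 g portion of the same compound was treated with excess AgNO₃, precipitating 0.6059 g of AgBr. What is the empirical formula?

C5H2Br2O2

mol C = 1.950 g CO₂ ÷ 44.009 g/mol = 0.044309 mol
mol H = 2 × 0.1597 g H₂O ÷ 18.015 g/mol = 0.017730 mol
From the AgBr data: mol Br per gram of compound = (0.6059 ÷ 187.772) ÷ 0.4096 = 0.0078779 mol/g, so in the 2.250 g combustion sample mol Br = 0.017725 mol
mass O = 2.250 − (0.53220 + 0.017872 + 1.4163) = 0.28361 g → mol O = 0.28361 ÷ 15.999 = 0.017727 mol
Divide by the smallest (0.017725 mol): C 2.500, H 1.000, Br 1.000, O 1.000
Multiplying each by 2 gives whole numbers: C 5.00, H 2.00, Br 2.00, O 2.00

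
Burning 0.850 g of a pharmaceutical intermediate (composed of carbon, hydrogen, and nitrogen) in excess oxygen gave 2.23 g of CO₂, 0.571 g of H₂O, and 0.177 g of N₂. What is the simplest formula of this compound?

C4H5N

mol C = 2.23 g CO₂ ÷ 44.009 g/mol = 0.05067 mol
mol H = 2 × 0.571 g H₂O ÷ 18.015 g/mol = 0.06339 mol
mol N = 2 × 0.177 g N₂ ÷ 28.014 g/mol = 0.01264 mol
Divide by the smallest (0.01264 mol): C 4.010, H 5.017, N 1.000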